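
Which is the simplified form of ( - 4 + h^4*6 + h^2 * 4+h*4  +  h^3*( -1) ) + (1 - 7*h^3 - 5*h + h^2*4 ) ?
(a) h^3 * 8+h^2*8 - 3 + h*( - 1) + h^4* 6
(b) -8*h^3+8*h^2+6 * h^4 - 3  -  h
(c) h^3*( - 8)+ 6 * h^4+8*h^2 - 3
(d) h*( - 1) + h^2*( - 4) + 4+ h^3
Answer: b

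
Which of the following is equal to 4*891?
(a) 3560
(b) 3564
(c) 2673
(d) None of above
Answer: b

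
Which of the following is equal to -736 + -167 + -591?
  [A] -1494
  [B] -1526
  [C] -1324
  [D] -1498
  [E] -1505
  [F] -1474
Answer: A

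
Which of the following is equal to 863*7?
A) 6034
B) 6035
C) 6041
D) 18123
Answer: C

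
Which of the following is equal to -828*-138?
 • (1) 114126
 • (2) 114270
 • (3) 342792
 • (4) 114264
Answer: 4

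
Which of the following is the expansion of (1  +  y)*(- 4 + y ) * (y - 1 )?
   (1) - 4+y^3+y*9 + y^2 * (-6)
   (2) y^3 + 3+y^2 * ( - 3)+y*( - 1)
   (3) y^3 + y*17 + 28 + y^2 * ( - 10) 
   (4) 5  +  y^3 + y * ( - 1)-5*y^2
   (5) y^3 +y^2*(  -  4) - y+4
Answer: 5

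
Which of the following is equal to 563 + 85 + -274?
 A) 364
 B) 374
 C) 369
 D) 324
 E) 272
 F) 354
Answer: B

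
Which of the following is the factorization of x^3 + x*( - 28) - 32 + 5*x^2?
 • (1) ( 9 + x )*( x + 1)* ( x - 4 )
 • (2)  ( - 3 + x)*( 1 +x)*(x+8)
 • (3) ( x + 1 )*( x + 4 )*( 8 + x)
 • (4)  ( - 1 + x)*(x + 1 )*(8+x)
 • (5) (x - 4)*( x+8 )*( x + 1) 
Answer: 5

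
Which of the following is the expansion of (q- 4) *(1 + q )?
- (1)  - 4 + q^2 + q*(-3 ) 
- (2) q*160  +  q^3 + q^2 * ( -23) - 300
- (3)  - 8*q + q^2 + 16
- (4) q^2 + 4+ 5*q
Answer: 1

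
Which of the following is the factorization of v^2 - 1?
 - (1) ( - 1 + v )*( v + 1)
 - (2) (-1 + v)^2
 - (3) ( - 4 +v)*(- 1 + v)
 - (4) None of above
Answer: 1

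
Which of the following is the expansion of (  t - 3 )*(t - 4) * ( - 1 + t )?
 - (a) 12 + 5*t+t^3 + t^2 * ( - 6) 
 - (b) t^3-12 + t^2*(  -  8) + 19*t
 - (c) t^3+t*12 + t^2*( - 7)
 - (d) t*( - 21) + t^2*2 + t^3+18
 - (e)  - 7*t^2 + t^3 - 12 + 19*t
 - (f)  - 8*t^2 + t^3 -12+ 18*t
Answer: b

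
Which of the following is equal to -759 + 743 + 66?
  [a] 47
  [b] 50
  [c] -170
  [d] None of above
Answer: b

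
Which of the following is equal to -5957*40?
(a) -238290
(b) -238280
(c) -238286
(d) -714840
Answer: b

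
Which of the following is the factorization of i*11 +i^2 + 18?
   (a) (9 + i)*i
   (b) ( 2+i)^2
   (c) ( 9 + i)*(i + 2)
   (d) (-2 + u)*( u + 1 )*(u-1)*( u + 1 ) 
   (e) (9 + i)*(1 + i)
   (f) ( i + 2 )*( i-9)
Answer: c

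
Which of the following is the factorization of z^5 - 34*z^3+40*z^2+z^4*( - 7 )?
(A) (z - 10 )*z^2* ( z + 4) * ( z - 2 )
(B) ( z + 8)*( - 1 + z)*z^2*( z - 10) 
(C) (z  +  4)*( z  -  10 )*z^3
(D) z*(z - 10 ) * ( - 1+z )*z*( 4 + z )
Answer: D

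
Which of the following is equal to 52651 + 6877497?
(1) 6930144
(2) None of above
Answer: 2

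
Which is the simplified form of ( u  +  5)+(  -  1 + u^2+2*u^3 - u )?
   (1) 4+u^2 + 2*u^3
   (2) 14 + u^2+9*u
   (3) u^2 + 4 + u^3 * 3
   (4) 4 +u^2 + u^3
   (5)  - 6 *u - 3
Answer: 1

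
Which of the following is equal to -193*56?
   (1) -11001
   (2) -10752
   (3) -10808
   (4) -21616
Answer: 3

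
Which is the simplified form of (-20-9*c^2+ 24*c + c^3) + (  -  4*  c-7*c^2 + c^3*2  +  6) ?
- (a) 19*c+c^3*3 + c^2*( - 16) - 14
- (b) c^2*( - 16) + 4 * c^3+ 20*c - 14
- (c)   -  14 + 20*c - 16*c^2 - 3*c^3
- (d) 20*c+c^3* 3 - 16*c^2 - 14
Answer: d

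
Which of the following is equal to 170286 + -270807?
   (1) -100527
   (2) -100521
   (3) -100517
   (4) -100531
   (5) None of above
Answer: 2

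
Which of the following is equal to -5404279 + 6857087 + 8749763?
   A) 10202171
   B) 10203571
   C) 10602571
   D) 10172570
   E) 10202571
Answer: E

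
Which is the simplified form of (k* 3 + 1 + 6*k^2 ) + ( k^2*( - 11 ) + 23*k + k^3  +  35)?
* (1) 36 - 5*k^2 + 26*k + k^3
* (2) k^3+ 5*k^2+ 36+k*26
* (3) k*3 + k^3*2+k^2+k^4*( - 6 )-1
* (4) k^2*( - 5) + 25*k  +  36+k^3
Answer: 1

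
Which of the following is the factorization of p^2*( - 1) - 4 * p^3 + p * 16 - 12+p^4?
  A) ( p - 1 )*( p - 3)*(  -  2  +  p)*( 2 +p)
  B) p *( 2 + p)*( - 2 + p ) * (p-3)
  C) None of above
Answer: A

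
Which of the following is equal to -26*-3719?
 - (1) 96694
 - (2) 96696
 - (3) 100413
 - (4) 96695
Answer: 1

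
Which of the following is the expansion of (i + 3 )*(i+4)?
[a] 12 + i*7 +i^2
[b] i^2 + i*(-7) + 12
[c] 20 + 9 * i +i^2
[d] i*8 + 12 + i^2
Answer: a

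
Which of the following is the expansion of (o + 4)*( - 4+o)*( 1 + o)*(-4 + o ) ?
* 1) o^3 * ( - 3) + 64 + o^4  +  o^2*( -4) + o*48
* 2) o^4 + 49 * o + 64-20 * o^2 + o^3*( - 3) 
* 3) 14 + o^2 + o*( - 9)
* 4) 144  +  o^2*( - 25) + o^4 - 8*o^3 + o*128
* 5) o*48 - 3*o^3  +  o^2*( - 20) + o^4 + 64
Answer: 5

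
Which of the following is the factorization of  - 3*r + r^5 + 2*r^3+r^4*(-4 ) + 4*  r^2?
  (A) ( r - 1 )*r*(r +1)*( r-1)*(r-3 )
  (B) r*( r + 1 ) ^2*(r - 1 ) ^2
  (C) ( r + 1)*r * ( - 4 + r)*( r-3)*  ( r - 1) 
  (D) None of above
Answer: A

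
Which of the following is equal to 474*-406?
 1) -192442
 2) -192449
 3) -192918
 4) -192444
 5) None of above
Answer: 4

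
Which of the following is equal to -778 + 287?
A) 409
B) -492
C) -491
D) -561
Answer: C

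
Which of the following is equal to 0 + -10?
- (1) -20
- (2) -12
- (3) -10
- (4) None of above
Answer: 3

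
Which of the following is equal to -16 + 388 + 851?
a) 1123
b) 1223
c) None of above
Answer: b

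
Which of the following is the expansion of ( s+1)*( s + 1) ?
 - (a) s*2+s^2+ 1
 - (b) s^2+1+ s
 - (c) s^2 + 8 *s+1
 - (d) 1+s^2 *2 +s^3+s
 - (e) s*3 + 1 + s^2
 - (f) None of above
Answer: a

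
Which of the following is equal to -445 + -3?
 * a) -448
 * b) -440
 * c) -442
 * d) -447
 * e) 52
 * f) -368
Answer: a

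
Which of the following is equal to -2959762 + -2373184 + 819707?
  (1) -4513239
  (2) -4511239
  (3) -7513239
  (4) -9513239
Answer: 1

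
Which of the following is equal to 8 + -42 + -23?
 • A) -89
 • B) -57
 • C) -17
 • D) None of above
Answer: B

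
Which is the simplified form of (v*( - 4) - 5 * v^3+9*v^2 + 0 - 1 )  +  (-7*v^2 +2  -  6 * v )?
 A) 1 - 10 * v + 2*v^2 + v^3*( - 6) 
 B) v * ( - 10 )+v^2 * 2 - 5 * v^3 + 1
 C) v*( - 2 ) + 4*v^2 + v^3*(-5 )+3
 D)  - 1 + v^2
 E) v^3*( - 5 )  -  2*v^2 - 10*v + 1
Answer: B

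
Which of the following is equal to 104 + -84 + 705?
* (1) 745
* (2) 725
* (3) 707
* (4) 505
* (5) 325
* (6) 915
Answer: 2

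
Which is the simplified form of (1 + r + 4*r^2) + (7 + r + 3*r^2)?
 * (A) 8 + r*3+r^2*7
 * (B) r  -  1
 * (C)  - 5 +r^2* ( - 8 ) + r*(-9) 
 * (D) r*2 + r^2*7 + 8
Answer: D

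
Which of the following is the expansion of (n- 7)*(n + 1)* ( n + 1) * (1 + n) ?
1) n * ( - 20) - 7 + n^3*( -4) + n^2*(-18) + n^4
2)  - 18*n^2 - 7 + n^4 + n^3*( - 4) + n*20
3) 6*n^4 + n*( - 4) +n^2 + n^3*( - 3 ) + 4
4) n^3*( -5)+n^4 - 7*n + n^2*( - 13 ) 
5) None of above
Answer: 1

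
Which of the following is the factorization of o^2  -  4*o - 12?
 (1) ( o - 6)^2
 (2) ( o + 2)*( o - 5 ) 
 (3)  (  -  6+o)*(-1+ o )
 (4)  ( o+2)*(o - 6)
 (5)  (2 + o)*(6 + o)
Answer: 4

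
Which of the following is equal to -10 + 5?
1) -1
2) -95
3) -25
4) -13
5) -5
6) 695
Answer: 5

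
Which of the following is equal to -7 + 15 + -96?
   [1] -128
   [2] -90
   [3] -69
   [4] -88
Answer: 4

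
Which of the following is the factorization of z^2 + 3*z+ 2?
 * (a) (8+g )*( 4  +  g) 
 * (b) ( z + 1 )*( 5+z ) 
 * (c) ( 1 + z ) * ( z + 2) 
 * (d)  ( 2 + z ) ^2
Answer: c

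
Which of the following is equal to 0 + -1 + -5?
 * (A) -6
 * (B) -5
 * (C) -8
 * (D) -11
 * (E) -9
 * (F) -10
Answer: A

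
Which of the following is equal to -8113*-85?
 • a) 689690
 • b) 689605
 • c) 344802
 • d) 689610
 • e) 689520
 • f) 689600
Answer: b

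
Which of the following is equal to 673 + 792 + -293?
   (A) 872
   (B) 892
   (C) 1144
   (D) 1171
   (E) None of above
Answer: E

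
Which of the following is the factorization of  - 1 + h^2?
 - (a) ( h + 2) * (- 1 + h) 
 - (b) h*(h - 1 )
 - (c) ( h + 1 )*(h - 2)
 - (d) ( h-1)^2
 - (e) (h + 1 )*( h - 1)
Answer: e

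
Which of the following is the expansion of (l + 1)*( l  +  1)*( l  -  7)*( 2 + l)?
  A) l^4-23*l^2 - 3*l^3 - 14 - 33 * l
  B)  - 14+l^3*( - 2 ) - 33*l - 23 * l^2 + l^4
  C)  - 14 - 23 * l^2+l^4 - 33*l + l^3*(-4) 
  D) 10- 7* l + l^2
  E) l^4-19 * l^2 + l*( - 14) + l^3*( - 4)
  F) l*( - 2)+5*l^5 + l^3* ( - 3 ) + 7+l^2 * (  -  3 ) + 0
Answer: A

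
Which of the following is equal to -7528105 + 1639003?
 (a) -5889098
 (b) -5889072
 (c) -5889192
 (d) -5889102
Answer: d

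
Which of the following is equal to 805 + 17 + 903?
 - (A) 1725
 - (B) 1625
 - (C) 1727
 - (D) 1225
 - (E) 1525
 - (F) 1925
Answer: A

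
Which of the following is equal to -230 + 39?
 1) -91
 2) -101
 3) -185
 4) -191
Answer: 4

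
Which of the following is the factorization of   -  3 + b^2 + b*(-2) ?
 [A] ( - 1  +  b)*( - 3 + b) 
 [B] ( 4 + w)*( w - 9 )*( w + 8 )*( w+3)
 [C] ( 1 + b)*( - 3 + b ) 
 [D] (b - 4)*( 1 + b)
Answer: C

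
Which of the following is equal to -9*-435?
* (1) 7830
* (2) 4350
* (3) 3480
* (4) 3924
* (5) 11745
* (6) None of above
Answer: 6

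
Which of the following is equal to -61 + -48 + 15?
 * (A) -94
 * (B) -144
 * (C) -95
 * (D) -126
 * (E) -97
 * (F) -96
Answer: A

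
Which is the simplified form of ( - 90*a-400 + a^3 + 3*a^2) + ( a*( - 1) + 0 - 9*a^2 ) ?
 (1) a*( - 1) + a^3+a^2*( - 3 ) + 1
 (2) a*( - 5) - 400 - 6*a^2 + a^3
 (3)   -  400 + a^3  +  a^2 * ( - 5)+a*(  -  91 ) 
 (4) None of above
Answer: 4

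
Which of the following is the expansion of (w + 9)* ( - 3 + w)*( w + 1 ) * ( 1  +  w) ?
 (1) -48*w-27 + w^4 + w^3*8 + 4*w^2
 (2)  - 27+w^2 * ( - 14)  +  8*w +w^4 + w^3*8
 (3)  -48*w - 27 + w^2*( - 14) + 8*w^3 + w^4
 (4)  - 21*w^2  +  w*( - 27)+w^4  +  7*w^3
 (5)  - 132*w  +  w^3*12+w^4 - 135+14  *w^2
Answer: 3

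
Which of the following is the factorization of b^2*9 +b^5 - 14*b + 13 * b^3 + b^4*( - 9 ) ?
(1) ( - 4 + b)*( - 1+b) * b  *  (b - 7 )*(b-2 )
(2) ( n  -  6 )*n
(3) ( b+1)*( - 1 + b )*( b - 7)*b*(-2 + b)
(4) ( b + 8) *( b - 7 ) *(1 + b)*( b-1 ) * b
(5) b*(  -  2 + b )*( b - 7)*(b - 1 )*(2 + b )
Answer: 3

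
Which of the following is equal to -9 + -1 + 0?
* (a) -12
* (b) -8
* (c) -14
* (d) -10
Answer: d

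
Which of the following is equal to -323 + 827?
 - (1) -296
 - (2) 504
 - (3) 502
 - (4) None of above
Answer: 2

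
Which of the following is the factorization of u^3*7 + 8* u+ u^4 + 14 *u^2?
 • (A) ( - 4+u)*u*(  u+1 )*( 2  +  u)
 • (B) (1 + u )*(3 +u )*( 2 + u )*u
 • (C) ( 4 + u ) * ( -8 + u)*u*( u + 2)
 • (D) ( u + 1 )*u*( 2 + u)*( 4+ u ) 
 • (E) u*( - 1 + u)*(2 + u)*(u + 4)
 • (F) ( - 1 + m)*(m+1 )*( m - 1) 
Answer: D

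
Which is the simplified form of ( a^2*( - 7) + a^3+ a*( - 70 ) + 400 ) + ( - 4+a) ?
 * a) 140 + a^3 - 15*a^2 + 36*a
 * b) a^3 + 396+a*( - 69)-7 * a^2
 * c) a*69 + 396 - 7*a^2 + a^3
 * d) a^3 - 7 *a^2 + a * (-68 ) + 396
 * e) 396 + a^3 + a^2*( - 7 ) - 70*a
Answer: b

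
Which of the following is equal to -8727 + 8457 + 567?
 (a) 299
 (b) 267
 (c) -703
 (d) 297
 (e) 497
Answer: d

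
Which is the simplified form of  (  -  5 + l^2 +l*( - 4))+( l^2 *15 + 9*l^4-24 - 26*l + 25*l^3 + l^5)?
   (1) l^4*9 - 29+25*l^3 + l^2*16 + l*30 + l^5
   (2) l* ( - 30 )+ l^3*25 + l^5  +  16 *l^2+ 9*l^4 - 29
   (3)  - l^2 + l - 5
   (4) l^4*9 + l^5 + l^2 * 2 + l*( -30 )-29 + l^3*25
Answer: 2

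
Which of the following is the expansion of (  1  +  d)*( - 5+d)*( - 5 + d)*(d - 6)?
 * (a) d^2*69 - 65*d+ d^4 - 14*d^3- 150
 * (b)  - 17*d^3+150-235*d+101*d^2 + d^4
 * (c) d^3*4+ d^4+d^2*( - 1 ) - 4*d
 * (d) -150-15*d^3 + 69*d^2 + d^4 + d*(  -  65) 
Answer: d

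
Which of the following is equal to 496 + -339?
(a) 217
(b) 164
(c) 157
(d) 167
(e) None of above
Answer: c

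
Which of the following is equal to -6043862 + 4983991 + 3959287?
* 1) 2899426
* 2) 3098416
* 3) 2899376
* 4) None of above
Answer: 4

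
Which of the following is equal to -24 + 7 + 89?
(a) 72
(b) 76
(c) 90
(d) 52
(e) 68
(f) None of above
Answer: a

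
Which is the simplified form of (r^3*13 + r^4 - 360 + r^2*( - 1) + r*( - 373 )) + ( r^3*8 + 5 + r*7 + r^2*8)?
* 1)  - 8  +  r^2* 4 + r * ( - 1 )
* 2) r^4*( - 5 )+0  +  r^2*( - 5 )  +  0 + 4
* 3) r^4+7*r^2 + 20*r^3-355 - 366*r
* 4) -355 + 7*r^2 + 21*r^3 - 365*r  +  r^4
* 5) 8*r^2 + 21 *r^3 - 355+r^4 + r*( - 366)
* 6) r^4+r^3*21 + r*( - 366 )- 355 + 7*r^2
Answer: 6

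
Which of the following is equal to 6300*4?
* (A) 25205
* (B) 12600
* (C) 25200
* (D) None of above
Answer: C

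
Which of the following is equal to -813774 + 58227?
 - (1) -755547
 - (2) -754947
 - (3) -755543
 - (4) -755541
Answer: 1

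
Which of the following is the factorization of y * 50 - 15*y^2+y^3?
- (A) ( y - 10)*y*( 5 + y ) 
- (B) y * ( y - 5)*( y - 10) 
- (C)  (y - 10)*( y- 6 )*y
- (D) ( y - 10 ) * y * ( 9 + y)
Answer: B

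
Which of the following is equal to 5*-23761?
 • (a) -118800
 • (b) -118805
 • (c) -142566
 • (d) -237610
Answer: b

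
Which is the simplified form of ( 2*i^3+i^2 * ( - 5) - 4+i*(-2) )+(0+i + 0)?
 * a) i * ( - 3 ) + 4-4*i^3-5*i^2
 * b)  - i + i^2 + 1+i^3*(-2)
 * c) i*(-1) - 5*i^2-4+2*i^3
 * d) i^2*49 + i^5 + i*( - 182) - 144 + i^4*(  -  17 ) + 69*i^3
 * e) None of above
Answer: c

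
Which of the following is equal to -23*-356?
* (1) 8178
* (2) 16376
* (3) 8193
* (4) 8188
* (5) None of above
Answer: 4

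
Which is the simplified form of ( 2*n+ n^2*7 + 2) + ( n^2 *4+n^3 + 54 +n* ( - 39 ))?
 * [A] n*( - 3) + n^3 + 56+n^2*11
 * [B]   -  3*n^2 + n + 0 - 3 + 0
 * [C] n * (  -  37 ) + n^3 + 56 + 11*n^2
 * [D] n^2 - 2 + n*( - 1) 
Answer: C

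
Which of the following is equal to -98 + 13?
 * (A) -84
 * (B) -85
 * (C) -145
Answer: B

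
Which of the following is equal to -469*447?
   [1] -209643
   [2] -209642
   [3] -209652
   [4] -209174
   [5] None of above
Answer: 1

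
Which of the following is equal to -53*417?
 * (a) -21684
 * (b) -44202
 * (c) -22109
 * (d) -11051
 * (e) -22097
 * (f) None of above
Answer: f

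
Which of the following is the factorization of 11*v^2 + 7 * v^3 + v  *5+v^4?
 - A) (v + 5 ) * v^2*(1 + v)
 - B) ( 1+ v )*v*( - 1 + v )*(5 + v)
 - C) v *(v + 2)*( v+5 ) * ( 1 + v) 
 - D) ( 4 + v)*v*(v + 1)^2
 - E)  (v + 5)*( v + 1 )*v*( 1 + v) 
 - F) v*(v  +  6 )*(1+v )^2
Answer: E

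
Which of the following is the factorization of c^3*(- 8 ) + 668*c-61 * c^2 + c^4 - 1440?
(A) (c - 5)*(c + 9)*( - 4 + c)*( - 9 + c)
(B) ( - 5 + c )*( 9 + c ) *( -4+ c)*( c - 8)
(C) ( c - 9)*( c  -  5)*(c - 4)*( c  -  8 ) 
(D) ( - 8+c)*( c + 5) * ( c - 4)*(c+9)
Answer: B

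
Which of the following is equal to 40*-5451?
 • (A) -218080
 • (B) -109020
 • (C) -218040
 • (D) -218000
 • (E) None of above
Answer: C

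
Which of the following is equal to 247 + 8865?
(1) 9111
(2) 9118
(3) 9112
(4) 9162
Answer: 3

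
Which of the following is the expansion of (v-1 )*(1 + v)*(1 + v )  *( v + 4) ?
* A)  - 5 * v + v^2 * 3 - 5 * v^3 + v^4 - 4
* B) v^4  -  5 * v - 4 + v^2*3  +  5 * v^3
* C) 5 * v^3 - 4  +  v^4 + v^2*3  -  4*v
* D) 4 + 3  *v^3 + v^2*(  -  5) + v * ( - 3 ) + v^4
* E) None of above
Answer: B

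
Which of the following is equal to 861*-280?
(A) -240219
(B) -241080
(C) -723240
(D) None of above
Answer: B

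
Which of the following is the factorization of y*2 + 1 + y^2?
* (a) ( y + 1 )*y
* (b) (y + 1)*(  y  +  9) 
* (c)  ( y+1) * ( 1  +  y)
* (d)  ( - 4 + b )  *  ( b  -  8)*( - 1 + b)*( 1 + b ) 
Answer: c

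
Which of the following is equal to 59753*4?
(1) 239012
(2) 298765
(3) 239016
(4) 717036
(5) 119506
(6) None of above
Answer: 1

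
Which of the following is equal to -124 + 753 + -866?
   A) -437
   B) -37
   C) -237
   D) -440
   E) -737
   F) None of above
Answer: C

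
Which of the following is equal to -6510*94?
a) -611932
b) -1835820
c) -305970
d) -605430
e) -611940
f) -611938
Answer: e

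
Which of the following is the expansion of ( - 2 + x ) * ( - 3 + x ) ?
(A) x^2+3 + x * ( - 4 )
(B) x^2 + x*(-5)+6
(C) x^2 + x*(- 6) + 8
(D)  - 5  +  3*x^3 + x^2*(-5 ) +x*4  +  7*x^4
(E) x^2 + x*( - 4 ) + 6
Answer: B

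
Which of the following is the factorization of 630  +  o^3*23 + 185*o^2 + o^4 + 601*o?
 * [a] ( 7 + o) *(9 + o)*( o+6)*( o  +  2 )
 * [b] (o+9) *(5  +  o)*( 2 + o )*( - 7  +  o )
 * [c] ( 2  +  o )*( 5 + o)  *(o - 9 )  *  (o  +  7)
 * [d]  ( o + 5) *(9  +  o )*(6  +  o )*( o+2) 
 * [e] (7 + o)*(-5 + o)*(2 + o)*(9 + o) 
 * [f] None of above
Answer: f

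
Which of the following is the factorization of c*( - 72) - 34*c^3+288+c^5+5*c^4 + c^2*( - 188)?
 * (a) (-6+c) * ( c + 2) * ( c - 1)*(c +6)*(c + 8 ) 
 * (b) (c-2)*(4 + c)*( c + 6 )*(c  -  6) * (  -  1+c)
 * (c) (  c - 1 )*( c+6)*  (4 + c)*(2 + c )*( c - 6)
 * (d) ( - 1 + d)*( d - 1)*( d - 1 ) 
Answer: c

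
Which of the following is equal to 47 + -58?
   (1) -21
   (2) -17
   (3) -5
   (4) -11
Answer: 4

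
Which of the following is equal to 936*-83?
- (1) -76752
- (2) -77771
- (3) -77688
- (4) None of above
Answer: 3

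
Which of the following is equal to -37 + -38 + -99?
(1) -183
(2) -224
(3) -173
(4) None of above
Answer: 4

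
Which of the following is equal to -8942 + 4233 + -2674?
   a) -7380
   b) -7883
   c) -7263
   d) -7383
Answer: d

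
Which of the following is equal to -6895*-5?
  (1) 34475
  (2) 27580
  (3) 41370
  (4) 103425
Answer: 1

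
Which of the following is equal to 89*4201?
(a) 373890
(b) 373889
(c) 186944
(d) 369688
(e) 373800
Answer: b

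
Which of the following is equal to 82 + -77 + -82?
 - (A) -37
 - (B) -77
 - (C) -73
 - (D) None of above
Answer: B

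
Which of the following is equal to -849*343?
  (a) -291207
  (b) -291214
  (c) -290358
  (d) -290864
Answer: a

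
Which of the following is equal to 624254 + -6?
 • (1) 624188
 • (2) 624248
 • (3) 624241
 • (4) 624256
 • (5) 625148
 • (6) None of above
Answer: 2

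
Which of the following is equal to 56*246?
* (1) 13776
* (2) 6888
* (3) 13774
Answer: 1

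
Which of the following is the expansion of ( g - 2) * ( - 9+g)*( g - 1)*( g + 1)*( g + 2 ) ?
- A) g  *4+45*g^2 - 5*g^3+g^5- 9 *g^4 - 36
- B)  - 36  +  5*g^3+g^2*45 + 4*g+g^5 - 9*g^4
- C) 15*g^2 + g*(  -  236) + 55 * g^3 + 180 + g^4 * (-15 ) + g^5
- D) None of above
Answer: A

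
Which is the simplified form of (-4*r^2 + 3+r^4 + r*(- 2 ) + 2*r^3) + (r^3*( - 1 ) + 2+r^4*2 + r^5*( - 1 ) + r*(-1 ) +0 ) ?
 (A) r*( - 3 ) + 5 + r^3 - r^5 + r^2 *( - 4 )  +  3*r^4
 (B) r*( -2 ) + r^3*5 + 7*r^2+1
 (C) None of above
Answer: A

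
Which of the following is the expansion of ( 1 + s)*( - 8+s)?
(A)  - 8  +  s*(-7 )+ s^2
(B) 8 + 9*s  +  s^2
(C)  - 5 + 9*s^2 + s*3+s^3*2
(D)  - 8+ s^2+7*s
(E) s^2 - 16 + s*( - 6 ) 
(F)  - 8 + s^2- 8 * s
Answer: A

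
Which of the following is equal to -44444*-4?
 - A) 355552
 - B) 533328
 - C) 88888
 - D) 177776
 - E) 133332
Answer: D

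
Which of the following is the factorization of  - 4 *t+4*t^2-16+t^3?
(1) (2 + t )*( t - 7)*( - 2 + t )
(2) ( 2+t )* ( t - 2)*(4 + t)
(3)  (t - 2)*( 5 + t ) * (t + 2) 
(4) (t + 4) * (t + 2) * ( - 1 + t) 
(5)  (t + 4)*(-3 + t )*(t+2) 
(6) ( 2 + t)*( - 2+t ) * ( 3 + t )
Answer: 2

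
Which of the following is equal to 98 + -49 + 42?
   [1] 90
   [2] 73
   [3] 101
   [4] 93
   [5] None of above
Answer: 5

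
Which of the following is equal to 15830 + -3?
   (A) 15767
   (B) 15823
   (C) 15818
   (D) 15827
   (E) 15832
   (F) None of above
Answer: D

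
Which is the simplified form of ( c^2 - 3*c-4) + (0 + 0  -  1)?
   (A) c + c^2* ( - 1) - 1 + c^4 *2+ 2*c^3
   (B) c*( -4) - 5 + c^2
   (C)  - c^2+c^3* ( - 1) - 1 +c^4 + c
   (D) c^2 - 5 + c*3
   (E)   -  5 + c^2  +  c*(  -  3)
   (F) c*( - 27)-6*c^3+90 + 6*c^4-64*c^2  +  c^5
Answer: E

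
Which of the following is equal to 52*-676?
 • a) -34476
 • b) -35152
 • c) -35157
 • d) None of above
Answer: b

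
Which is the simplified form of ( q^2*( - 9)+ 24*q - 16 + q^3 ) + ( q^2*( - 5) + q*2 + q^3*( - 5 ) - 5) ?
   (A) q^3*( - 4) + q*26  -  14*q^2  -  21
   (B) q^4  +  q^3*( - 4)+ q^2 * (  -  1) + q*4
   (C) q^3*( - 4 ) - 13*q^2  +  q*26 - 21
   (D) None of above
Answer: A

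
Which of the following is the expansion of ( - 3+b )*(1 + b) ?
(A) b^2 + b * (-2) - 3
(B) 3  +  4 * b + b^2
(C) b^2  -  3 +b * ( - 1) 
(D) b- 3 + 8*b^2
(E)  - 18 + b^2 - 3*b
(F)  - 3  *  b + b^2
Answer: A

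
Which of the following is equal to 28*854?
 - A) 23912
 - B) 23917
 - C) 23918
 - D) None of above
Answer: A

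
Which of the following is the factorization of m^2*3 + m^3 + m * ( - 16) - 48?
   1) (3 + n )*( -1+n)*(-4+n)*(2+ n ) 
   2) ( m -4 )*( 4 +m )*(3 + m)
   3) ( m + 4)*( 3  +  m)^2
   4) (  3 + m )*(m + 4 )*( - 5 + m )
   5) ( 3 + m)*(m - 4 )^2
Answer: 2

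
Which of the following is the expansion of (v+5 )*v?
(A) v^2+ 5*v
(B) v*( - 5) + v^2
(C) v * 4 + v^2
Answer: A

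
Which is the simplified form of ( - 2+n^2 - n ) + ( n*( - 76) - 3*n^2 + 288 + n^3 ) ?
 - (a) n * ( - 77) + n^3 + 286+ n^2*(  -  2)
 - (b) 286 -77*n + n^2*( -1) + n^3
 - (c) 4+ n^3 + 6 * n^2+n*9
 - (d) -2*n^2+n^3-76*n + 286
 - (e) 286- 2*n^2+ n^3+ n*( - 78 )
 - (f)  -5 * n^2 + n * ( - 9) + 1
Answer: a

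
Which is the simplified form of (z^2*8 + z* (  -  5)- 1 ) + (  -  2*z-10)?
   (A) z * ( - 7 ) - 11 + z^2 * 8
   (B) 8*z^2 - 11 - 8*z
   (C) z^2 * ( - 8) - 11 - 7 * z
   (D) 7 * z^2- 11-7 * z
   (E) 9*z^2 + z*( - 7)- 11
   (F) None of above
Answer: A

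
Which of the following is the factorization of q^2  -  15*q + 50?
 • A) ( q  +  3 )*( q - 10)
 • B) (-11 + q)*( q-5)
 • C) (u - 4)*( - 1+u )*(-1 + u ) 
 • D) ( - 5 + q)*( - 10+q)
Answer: D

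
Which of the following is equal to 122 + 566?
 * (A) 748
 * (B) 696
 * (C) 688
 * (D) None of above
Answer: C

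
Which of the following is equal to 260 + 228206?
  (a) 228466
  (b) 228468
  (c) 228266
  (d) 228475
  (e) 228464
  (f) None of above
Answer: a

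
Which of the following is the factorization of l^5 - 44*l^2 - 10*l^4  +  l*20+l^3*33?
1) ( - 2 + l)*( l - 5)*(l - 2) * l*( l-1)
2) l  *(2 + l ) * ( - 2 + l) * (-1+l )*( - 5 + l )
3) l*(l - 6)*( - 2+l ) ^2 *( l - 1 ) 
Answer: 1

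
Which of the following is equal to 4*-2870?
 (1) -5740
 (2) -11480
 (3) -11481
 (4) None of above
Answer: 2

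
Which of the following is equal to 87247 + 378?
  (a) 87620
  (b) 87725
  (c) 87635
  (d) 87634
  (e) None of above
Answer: e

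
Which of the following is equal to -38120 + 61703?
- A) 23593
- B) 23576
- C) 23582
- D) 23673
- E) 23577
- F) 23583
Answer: F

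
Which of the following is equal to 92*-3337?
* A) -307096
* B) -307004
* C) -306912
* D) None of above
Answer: B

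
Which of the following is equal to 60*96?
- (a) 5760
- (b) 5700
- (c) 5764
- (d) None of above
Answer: a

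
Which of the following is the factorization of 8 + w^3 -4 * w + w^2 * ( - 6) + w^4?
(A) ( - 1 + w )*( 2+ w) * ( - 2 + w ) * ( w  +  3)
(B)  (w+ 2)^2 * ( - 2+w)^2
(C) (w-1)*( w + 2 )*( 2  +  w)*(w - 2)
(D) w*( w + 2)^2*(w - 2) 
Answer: C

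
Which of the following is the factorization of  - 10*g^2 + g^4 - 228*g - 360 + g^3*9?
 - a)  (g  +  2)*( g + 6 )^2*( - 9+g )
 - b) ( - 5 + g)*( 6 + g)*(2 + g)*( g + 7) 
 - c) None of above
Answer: c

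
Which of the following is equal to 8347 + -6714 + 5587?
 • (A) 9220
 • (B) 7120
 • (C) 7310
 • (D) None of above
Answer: D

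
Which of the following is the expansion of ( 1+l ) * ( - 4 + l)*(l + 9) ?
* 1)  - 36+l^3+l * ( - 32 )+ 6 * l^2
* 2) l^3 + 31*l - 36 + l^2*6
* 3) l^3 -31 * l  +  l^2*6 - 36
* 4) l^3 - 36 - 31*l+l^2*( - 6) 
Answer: 3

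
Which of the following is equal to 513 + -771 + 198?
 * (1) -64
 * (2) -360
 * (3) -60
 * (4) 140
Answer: 3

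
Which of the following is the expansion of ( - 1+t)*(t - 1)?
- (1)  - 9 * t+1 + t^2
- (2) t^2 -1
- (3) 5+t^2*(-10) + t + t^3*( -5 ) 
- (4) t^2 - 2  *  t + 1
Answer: 4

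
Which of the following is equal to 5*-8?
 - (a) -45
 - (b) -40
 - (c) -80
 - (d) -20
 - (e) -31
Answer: b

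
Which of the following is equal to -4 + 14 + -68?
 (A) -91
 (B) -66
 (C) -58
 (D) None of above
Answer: C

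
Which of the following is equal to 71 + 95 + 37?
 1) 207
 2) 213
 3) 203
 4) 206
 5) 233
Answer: 3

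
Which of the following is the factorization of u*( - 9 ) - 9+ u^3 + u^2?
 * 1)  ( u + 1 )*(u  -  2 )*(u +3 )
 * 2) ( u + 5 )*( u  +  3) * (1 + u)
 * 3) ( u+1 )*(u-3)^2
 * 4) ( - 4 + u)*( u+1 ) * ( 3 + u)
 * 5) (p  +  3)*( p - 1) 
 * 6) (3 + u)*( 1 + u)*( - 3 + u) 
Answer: 6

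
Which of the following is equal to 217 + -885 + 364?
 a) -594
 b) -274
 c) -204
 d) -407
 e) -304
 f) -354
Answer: e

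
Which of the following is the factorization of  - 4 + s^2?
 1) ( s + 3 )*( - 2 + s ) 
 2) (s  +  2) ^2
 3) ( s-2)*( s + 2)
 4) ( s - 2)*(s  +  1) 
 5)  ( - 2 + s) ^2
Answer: 3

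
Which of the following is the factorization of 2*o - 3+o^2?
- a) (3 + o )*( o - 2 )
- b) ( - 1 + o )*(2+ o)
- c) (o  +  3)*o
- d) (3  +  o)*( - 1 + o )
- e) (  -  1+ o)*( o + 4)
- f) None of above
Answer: d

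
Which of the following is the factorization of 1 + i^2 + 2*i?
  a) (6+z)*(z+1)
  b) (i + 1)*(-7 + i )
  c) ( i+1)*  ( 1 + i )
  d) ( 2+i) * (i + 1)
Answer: c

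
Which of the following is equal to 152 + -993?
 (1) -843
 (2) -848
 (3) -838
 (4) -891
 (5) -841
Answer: 5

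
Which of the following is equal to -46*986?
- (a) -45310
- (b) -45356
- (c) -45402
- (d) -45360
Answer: b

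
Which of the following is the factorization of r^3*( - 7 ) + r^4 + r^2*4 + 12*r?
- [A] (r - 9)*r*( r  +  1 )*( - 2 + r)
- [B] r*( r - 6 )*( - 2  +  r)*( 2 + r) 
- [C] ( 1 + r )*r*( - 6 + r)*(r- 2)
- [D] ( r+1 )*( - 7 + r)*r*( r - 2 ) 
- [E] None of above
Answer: C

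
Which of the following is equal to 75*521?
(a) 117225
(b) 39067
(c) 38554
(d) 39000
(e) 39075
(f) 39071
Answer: e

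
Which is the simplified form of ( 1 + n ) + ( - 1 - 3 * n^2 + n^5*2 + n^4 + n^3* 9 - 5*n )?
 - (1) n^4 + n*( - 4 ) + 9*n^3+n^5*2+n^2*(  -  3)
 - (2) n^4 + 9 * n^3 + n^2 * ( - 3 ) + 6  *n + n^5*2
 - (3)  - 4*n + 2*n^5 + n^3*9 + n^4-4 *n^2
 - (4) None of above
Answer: 1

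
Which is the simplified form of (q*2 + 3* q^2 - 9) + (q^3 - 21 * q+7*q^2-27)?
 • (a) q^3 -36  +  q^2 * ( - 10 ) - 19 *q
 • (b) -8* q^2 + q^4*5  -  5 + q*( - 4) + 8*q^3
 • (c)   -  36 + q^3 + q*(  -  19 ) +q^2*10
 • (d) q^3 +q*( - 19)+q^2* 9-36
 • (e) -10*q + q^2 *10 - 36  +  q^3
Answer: c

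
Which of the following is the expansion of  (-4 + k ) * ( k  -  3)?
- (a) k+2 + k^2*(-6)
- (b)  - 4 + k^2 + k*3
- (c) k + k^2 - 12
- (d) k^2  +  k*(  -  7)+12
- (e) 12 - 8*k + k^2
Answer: d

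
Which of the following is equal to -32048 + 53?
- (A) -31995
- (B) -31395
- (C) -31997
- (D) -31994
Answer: A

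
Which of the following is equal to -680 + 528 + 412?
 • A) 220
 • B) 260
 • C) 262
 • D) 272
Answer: B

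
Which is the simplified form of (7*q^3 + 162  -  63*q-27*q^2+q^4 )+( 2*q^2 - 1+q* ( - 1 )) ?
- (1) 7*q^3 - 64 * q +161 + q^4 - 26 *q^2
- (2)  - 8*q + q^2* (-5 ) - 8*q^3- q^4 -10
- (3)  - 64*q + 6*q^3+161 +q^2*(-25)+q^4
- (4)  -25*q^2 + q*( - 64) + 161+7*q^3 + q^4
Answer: 4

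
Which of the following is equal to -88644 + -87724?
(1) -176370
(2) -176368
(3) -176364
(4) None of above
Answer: 2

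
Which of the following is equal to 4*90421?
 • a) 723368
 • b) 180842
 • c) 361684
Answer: c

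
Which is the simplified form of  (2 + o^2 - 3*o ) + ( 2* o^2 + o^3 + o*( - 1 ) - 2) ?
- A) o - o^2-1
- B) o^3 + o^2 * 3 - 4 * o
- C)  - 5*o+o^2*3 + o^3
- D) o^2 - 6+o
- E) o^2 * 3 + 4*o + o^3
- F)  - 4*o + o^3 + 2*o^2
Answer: B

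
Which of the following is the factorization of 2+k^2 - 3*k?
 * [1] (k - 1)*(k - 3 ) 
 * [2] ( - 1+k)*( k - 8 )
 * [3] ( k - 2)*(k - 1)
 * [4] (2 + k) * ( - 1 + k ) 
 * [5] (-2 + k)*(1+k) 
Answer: 3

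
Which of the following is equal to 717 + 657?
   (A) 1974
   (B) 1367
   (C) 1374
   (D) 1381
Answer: C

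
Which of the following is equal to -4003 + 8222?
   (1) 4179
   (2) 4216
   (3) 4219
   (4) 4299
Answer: 3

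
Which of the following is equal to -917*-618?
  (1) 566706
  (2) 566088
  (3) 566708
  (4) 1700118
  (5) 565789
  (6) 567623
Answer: 1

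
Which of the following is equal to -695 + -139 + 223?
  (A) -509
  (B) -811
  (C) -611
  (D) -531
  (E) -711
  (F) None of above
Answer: C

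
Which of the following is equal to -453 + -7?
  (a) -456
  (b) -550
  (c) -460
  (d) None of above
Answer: c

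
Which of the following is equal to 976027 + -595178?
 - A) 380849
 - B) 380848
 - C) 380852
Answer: A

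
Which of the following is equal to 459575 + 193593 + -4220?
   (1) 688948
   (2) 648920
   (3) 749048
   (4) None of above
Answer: 4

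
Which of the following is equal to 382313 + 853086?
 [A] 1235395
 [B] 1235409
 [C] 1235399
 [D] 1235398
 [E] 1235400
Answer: C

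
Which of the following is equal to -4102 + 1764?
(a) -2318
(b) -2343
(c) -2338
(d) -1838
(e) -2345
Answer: c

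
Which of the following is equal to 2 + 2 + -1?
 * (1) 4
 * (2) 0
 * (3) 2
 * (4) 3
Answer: 4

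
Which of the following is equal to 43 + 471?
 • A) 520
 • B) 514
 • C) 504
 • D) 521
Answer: B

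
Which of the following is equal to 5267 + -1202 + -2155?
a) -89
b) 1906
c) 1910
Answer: c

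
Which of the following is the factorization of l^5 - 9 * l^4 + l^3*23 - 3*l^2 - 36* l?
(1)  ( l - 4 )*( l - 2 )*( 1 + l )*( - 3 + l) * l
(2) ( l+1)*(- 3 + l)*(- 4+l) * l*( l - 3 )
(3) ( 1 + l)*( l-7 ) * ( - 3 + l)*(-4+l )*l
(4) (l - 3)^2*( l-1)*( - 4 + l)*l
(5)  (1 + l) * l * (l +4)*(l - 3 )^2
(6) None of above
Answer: 2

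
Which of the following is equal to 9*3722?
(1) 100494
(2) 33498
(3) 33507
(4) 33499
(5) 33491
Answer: 2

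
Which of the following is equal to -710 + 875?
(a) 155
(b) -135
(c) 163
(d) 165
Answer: d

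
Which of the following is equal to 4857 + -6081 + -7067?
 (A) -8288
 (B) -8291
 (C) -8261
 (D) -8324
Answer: B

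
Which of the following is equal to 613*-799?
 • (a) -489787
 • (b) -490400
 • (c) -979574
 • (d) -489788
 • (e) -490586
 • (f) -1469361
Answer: a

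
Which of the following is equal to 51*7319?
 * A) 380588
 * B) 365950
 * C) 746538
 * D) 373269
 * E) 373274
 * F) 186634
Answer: D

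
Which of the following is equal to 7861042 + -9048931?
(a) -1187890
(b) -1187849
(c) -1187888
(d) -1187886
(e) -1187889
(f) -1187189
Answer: e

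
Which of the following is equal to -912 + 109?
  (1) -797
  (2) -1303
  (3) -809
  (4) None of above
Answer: 4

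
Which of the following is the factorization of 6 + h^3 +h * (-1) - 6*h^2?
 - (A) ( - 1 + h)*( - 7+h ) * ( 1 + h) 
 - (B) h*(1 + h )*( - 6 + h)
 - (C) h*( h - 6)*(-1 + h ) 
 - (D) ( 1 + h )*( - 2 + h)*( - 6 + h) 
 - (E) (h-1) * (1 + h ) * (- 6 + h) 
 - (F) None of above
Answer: E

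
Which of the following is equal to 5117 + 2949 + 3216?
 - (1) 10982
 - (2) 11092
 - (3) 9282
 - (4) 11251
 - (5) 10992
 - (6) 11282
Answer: 6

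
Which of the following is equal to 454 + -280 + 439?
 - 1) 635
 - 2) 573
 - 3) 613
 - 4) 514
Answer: 3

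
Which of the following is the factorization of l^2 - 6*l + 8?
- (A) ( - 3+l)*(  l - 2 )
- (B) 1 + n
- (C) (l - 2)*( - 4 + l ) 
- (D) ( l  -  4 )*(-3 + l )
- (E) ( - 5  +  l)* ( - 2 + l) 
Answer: C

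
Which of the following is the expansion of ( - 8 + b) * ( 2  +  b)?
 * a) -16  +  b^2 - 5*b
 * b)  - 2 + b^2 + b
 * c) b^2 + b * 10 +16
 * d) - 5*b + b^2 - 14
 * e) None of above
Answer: e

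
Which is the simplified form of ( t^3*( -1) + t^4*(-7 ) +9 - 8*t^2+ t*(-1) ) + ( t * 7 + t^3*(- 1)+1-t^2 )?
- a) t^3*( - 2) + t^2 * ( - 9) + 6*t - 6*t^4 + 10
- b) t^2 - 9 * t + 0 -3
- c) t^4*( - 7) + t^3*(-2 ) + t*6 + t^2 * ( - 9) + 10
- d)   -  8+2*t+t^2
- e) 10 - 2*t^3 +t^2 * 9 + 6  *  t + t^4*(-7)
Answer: c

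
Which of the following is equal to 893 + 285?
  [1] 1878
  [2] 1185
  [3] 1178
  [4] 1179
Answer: 3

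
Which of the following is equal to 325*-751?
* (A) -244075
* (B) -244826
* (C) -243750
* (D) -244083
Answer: A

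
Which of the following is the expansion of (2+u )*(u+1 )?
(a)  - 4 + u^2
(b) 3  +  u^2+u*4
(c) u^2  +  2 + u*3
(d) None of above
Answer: c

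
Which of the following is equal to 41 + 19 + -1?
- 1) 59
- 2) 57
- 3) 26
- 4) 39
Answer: 1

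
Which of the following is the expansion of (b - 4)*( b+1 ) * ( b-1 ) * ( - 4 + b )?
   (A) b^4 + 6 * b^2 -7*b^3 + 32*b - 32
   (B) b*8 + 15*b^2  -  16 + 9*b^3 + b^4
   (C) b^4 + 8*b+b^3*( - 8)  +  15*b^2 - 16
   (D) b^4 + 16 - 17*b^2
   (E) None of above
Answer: C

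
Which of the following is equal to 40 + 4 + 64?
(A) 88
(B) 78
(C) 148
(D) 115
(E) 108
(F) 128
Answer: E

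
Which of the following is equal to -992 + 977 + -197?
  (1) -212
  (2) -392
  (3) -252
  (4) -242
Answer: 1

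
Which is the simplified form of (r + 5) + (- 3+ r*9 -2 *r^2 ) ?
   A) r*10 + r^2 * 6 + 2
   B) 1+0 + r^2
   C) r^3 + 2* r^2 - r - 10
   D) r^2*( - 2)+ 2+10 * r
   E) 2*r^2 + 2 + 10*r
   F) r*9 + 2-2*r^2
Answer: D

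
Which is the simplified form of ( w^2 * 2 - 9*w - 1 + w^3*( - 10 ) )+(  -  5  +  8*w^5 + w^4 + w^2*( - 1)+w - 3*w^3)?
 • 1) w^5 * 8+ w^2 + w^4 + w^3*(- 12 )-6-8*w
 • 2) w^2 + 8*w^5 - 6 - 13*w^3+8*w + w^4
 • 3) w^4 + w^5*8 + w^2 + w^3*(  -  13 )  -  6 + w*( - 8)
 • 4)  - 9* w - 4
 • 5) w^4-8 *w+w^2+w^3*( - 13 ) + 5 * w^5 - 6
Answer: 3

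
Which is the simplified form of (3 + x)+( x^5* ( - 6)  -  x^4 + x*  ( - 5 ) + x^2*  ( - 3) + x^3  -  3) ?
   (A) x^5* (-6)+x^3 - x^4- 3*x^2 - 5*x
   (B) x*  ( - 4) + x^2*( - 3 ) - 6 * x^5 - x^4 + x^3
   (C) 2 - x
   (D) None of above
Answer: B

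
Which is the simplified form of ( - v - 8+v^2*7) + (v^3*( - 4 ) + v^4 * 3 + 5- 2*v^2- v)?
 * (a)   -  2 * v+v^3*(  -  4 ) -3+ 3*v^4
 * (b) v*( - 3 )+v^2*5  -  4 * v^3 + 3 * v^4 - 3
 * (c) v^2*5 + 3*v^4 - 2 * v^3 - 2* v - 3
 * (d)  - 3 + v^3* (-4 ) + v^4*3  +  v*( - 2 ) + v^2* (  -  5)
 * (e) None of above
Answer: e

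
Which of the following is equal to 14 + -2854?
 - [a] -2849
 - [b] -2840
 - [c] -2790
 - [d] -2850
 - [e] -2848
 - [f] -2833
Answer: b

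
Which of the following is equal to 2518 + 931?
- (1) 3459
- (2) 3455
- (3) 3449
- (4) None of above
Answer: 3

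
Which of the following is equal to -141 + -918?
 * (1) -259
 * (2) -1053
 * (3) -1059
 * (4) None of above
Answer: 3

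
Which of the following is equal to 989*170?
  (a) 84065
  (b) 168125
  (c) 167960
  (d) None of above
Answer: d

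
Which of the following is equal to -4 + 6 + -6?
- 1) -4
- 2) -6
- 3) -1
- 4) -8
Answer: 1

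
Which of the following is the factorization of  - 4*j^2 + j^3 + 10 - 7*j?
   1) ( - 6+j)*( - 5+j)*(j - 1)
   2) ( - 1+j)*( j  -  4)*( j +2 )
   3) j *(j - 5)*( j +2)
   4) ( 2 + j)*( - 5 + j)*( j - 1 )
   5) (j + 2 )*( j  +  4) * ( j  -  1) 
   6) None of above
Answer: 4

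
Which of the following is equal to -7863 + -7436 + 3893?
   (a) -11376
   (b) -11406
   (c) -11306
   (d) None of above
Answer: b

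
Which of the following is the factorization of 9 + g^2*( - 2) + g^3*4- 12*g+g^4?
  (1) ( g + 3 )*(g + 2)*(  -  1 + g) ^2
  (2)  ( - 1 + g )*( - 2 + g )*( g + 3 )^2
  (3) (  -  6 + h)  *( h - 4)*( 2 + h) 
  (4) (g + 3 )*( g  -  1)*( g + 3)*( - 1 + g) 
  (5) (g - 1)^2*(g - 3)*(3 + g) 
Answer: 4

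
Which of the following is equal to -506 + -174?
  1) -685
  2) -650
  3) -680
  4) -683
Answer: 3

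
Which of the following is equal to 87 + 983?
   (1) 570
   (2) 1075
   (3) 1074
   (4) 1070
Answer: 4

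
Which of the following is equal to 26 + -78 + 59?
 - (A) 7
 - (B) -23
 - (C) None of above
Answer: A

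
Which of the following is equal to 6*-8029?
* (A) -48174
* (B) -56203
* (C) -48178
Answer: A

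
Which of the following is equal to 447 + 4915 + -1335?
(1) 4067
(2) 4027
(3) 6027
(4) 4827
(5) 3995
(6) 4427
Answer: 2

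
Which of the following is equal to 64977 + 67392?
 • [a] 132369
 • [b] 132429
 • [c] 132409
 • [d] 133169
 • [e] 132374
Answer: a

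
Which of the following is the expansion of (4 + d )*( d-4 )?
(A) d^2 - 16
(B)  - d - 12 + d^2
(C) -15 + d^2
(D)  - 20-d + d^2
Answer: A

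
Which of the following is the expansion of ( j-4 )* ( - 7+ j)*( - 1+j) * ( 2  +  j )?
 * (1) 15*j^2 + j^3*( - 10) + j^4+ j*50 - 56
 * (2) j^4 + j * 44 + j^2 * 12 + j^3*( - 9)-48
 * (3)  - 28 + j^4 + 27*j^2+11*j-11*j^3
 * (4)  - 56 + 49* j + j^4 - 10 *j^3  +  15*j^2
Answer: 1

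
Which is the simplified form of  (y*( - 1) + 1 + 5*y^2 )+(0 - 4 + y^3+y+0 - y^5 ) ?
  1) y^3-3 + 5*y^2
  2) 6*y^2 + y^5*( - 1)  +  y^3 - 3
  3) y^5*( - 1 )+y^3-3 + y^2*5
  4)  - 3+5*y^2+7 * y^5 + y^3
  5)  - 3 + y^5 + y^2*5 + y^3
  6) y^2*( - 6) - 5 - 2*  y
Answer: 3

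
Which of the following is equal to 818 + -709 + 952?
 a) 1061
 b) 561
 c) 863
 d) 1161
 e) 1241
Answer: a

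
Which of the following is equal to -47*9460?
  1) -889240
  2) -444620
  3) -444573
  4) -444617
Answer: 2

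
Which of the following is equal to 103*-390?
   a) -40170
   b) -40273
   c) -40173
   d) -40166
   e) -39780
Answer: a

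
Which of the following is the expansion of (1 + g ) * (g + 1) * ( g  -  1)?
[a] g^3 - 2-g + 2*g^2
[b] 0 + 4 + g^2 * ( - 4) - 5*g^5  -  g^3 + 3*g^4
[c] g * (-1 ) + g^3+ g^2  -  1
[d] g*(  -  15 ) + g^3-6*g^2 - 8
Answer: c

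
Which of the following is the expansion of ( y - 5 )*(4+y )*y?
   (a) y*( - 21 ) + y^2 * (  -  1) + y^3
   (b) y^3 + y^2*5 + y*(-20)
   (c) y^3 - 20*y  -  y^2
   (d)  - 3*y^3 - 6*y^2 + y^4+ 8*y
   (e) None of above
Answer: c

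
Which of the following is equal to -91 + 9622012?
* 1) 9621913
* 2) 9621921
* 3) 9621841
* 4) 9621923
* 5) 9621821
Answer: 2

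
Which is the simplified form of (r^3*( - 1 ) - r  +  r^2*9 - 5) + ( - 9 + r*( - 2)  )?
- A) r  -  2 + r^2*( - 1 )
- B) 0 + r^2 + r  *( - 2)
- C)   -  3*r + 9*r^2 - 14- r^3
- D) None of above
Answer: C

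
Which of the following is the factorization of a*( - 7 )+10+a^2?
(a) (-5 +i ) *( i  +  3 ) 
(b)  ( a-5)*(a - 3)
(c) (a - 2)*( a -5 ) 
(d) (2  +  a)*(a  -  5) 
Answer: c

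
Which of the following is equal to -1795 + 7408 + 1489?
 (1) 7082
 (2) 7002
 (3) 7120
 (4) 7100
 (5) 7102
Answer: 5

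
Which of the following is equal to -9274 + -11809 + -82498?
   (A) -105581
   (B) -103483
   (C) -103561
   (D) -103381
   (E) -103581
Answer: E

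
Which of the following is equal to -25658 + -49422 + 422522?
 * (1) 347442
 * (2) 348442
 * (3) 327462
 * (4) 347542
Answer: 1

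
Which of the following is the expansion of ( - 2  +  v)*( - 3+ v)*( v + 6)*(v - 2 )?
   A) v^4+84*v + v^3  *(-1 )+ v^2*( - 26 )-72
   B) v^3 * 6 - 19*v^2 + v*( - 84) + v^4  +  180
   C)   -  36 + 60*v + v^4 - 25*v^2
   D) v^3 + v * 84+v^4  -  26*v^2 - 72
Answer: A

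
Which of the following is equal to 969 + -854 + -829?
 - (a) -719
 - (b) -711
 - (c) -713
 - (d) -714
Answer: d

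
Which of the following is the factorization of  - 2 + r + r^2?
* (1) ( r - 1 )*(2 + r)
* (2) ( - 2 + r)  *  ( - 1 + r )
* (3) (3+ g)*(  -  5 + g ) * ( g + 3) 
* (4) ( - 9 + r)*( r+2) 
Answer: 1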